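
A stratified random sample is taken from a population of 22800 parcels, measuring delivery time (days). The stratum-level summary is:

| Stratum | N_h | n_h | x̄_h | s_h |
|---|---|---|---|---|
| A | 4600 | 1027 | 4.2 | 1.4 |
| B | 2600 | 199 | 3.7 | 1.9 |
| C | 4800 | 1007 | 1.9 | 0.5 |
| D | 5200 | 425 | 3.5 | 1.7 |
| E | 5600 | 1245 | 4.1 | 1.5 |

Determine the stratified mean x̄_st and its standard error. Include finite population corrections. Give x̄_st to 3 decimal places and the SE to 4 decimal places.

x̄_st ≈ 3.475, SE ≈ 0.0264

x̄_st = Σ W_h x̄_h = (4600·4.2 + 2600·3.7 + 4800·1.9 + 5200·3.5 + 5600·4.1)/22800 = 3.47456
V̂(x̄_st) = Σ W_h² (1 − n_h/N_h) s_h²/n_h, with W_h = N_h/N and N = 22800:
  stratum A: (4600/22800)²·(1 − 1027/4600)·1.4²/1027 = 6.03402e-05
  stratum B: (2600/22800)²·(1 − 199/2600)·1.9²/199 = 0.000217846
  stratum C: (4800/22800)²·(1 − 1007/4800)·0.5²/1007 = 8.69491e-06
  stratum D: (5200/22800)²·(1 − 425/5200)·1.7²/425 = 0.0003248
  stratum E: (5600/22800)²·(1 − 1245/5600)·1.5²/1245 = 8.47851e-05
V̂(x̄_st) = 0.000696466
SE(x̄_st) = √0.000696466 = 0.0263906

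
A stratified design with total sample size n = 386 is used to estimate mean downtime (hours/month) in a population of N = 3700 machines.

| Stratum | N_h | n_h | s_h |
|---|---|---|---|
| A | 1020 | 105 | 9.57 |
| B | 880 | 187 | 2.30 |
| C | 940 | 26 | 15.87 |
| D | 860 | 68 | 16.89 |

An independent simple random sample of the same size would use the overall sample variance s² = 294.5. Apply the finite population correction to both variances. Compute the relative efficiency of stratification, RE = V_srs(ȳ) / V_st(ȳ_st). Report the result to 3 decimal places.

RE ≈ 0.779

V̂(ȳ_st) = Σ W_h² (1 − n_h/N_h) s_h²/n_h, with W_h = N_h/N and N = 3700:
  stratum A: (1020/3700)²·(1 − 105/1020)·9.57²/105 = 0.0594638
  stratum B: (880/3700)²·(1 − 187/880)·2.30²/187 = 0.00126016
  stratum C: (940/3700)²·(1 − 26/940)·15.87²/26 = 0.607927
  stratum D: (860/3700)²·(1 − 68/860)·16.89²/68 = 0.208723
V_st = 0.877374
V_srs = (1 − 386/3700)·294.5/386 = 0.683359
Relative efficiency = V_srs / V_st = 0.683359/0.877374 = 0.7789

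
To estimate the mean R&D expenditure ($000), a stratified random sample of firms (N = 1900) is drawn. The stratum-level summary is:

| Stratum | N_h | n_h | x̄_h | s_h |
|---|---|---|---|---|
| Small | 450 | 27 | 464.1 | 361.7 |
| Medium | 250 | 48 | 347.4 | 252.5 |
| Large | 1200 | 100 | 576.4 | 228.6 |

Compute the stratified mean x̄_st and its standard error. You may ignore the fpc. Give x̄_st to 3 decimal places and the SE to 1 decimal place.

x̄_st ≈ 519.671, SE ≈ 22.4

x̄_st = Σ W_h x̄_h = (450·464.1 + 250·347.4 + 1200·576.4)/1900 = 519.67105
V̂(x̄_st) = Σ W_h² s_h²/n_h, with W_h = N_h/N and N = 1900:
  stratum Small: (450/1900)²·361.7²/27 = 271.801
  stratum Medium: (250/1900)²·252.5²/48 = 22.9961
  stratum Large: (1200/1900)²·228.6²/100 = 208.453
V̂(x̄_st) = 503.25
SE(x̄_st) = √503.25 = 22.4332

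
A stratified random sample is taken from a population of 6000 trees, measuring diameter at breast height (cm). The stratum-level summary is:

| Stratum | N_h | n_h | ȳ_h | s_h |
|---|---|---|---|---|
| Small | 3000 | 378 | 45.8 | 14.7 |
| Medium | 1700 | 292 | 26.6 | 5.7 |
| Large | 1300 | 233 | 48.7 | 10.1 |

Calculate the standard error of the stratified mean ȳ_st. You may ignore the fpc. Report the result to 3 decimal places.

V̂(ȳ_st) = Σ W_h² s_h²/n_h, with W_h = N_h/N and N = 6000:
  stratum Small: (3000/6000)²·14.7²/378 = 0.142917
  stratum Medium: (1700/6000)²·5.7²/292 = 0.00893228
  stratum Large: (1300/6000)²·10.1²/233 = 0.0205528
V̂(ȳ_st) = 0.172402
SE(ȳ_st) = √0.172402 = 0.415213

SE(ȳ_st) ≈ 0.415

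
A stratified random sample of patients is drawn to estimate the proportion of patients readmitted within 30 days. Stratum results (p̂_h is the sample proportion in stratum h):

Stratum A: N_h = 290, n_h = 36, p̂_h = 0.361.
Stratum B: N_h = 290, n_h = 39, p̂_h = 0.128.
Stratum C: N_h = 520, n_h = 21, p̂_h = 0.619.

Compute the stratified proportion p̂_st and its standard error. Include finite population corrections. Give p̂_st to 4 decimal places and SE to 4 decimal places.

p̂_st ≈ 0.4215, SE ≈ 0.0557

N = 1100; stratum weights W_h = N_h/N.
p̂_st = Σ W_h p̂_h = (290·0.361 + 290·0.128 + 520·0.619)/1100 = 0.42154
V̂(p̂_st) = Σ W_h² (1 − n_h/N_h) p̂_h(1−p̂_h)/(n_h−1):
  stratum A: (290/1100)²·(1 − 36/290)·0.361·0.639/35 = 0.000401223
  stratum B: (290/1100)²·(1 − 39/290)·0.128·0.872/38 = 0.000176697
  stratum C: (520/1100)²·(1 − 21/520)·0.619·0.381/20 = 0.00252874
V̂(p̂_st) = 0.00310666; SE = √V̂ = 0.0557374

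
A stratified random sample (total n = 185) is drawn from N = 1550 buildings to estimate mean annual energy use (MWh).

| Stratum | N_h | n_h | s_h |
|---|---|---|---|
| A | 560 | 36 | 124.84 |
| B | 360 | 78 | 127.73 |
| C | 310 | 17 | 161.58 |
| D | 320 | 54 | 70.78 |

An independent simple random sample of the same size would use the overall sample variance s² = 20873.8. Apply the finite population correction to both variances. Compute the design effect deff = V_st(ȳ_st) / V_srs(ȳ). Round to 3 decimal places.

deff ≈ 1.239

V̂(ȳ_st) = Σ W_h² (1 − n_h/N_h) s_h²/n_h, with W_h = N_h/N and N = 1550:
  stratum A: (560/1550)²·(1 − 36/560)·124.84²/36 = 52.8763
  stratum B: (360/1550)²·(1 − 78/360)·127.73²/78 = 8.83852
  stratum C: (310/1550)²·(1 − 17/310)·161.58²/17 = 58.062
  stratum D: (320/1550)²·(1 − 54/320)·70.78²/54 = 3.28697
V_st = 123.064
V_srs = (1 − 185/1550)·20873.8/185 = 99.3644
deff = V_st / V_srs = 123.064/99.3644 = 1.2385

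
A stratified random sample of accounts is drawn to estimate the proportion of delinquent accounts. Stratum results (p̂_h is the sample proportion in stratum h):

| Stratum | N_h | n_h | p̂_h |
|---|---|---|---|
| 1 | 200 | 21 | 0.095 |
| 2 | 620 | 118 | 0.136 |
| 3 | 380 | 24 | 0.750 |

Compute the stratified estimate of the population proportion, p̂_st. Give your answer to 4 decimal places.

p̂_st ≈ 0.3236

N = 1200; stratum weights W_h = N_h/N.
p̂_st = Σ W_h p̂_h = (200·0.095 + 620·0.136 + 380·0.750)/1200 = 0.32360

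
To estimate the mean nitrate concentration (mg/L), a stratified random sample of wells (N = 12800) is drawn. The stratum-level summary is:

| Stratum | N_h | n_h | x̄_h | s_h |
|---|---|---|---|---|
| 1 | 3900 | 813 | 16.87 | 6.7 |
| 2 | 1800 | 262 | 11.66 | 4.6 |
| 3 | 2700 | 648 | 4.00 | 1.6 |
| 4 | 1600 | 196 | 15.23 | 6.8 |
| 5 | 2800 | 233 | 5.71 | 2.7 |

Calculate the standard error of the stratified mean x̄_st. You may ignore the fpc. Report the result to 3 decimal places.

SE(x̄_st) ≈ 0.110

V̂(x̄_st) = Σ W_h² s_h²/n_h, with W_h = N_h/N and N = 12800:
  stratum 1: (3900/12800)²·6.7²/813 = 0.00512588
  stratum 2: (1800/12800)²·4.6²/262 = 0.00159713
  stratum 3: (2700/12800)²·1.6²/648 = 0.000175781
  stratum 4: (1600/12800)²·6.8²/196 = 0.00368622
  stratum 5: (2800/12800)²·2.7²/233 = 0.00149716
V̂(x̄_st) = 0.0120822
SE(x̄_st) = √0.0120822 = 0.109919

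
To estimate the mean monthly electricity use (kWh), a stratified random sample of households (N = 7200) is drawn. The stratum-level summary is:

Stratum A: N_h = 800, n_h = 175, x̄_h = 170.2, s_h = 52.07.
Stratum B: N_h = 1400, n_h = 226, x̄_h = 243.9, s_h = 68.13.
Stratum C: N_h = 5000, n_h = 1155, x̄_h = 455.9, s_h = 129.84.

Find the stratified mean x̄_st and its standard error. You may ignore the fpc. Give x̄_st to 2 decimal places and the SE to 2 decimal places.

x̄_st ≈ 382.93, SE ≈ 2.83

x̄_st = Σ W_h x̄_h = (800·170.2 + 1400·243.9 + 5000·455.9)/7200 = 382.93333
V̂(x̄_st) = Σ W_h² s_h²/n_h, with W_h = N_h/N and N = 7200:
  stratum A: (800/7200)²·52.07²/175 = 0.191272
  stratum B: (1400/7200)²·68.13²/226 = 0.776532
  stratum C: (5000/7200)²·129.84²/1155 = 7.03899
V̂(x̄_st) = 8.00679
SE(x̄_st) = √8.00679 = 2.82963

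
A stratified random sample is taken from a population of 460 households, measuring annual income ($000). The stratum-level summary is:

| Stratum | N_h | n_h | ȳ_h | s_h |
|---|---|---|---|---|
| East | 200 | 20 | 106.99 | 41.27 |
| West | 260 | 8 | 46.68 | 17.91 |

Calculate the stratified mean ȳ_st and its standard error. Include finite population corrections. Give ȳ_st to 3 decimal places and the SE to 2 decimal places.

ȳ_st = Σ W_h ȳ_h = (200·106.99 + 260·46.68)/460 = 72.90174
V̂(ȳ_st) = Σ W_h² (1 − n_h/N_h) s_h²/n_h, with W_h = N_h/N and N = 460:
  stratum East: (200/460)²·(1 − 20/200)·41.27²/20 = 14.4886
  stratum West: (260/460)²·(1 − 8/260)·17.91²/8 = 12.4154
V̂(ȳ_st) = 26.9039
SE(ȳ_st) = √26.9039 = 5.1869

ȳ_st ≈ 72.902, SE ≈ 5.19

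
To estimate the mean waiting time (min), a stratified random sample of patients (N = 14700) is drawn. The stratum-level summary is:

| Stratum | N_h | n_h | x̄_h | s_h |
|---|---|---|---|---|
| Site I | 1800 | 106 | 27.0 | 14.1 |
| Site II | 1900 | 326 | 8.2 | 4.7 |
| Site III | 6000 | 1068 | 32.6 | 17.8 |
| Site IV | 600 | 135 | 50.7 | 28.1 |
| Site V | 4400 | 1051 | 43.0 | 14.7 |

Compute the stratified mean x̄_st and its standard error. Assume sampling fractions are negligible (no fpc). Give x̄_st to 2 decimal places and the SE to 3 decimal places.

x̄_st ≈ 32.61, SE ≈ 0.327

x̄_st = Σ W_h x̄_h = (1800·27.0 + 1900·8.2 + 6000·32.6 + 600·50.7 + 4400·43.0)/14700 = 32.61224
V̂(x̄_st) = Σ W_h² s_h²/n_h, with W_h = N_h/N and N = 14700:
  stratum Site I: (1800/14700)²·14.1²/106 = 0.0281218
  stratum Site II: (1900/14700)²·4.7²/326 = 0.00113201
  stratum Site III: (6000/14700)²·17.8²/1068 = 0.0494239
  stratum Site IV: (600/14700)²·28.1²/135 = 0.00974421
  stratum Site V: (4400/14700)²·14.7²/1051 = 0.0184206
V̂(x̄_st) = 0.106842
SE(x̄_st) = √0.106842 = 0.326868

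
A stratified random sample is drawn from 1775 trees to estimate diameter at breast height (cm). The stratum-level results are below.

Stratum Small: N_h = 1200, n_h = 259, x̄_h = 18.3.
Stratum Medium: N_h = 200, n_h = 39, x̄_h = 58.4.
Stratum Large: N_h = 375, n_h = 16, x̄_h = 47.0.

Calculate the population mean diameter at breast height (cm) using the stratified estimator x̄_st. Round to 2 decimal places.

N = Σ N_h = 1775. Stratum weights W_h = N_h/N.
x̄_st = (1200·18.3 + 200·58.4 + 375·47.0) / 1775 = 28.8817

x̄_st ≈ 28.88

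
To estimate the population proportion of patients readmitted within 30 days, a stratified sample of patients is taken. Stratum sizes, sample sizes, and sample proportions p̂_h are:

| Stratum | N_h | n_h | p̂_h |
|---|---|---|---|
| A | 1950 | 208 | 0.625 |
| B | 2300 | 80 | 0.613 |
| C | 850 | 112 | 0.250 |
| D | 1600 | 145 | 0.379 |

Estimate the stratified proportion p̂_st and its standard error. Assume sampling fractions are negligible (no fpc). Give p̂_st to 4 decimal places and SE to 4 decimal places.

p̂_st ≈ 0.5146, SE ≈ 0.0239

N = 6700; stratum weights W_h = N_h/N.
p̂_st = Σ W_h p̂_h = (1950·0.625 + 2300·0.613 + 850·0.250 + 1600·0.379)/6700 = 0.51456
V̂(p̂_st) = Σ W_h² p̂_h(1−p̂_h)/(n_h−1):
  stratum A: (1950/6700)²·0.625·0.375/207 = 9.59093e-05
  stratum B: (2300/6700)²·0.613·0.387/79 = 0.000353875
  stratum C: (850/6700)²·0.250·0.750/111 = 2.71873e-05
  stratum D: (1600/6700)²·0.379·0.621/144 = 9.32092e-05
V̂(p̂_st) = 0.000570181; SE = √V̂ = 0.0238785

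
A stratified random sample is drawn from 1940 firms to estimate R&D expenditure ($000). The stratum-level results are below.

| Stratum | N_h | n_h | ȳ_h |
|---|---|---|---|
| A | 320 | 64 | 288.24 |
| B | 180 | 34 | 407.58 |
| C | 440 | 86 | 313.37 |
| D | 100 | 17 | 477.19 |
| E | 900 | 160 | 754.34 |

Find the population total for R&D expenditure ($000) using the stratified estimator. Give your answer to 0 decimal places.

τ̂_st ≈ 1030109

τ̂_st = Σ N_h ȳ_h = 320·288.24 + 180·407.58 + 440·313.37 + 100·477.19 + 900·754.34 = 1030109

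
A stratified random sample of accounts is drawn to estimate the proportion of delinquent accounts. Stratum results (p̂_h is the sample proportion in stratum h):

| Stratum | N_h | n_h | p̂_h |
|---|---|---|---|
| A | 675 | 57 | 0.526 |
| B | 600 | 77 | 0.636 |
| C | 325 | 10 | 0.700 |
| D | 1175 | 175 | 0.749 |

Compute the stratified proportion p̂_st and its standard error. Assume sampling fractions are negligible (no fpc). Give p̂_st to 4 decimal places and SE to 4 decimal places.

p̂_st ≈ 0.6646, SE ≈ 0.0303

N = 2775; stratum weights W_h = N_h/N.
p̂_st = Σ W_h p̂_h = (675·0.526 + 600·0.636 + 325·0.700 + 1175·0.749)/2775 = 0.66459
V̂(p̂_st) = Σ W_h² p̂_h(1−p̂_h)/(n_h−1):
  stratum A: (675/2775)²·0.526·0.474/56 = 0.000263425
  stratum B: (600/2775)²·0.636·0.364/76 = 0.000142404
  stratum C: (325/2775)²·0.700·0.300/9 = 0.00032005
  stratum D: (1175/2775)²·0.749·0.251/174 = 0.000193712
V̂(p̂_st) = 0.000919591; SE = √V̂ = 0.0303248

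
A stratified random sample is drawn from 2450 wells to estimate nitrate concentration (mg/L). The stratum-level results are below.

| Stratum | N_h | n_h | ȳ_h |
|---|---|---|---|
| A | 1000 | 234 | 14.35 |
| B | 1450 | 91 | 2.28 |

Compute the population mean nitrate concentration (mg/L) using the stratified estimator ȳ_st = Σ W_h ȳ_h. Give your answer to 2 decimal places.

ȳ_st ≈ 7.21

N = Σ N_h = 2450. Stratum weights W_h = N_h/N.
ȳ_st = (1000·14.35 + 1450·2.28) / 2450 = 7.2065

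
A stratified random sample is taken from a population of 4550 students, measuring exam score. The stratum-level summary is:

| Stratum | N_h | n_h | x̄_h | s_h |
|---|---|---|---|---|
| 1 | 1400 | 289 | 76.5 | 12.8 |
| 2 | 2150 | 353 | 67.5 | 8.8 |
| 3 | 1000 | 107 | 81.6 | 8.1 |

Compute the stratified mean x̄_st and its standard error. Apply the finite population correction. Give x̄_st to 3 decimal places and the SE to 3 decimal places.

x̄_st = Σ W_h x̄_h = (1400·76.5 + 2150·67.5 + 1000·81.6)/4550 = 73.36813
V̂(x̄_st) = Σ W_h² (1 − n_h/N_h) s_h²/n_h, with W_h = N_h/N and N = 4550:
  stratum 1: (1400/4550)²·(1 − 289/1400)·12.8²/289 = 0.0425933
  stratum 2: (2150/4550)²·(1 − 353/2150)·8.8²/353 = 0.0409406
  stratum 3: (1000/4550)²·(1 − 107/1000)·8.1²/107 = 0.0264493
V̂(x̄_st) = 0.109983
SE(x̄_st) = √0.109983 = 0.331637

x̄_st ≈ 73.368, SE ≈ 0.332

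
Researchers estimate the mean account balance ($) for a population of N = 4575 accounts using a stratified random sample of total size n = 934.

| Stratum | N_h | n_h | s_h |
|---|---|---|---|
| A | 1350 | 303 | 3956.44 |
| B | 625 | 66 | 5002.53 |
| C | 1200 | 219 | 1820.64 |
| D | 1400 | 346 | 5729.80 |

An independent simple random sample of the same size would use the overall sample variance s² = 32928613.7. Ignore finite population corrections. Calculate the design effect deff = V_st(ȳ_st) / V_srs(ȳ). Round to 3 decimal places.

V̂(ȳ_st) = Σ W_h² s_h²/n_h, with W_h = N_h/N and N = 4575:
  stratum A: (1350/4575)²·3956.44²/303 = 4498.34
  stratum B: (625/4575)²·5002.53²/66 = 7076.42
  stratum C: (1200/4575)²·1820.64²/219 = 1041.32
  stratum D: (1400/4575)²·5729.80²/346 = 8885.39
V_st = 21501.5
V_srs = s²/n = 32928613.7/934 = 35255.5
deff = V_st / V_srs = 21501.5/35255.5 = 0.6099

deff ≈ 0.610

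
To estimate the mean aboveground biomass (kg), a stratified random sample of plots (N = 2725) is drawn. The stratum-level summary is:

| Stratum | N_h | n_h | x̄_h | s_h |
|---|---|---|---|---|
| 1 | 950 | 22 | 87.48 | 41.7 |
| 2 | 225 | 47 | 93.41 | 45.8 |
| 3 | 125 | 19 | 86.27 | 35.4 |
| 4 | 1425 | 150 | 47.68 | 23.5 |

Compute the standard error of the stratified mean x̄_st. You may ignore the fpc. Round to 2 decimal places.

V̂(x̄_st) = Σ W_h² s_h²/n_h, with W_h = N_h/N and N = 2725:
  stratum 1: (950/2725)²·41.7²/22 = 9.60647
  stratum 2: (225/2725)²·45.8²/47 = 0.304274
  stratum 3: (125/2725)²·35.4²/19 = 0.138784
  stratum 4: (1425/2725)²·23.5²/150 = 1.0068
V̂(x̄_st) = 11.0563
SE(x̄_st) = √11.0563 = 3.3251

SE(x̄_st) ≈ 3.33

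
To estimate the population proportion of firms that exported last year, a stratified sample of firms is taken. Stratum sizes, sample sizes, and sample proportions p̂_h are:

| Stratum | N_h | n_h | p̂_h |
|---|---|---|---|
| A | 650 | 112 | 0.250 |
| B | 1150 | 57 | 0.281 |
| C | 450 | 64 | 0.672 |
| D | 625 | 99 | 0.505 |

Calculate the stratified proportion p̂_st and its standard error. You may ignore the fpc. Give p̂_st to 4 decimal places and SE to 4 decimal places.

p̂_st ≈ 0.3839, SE ≈ 0.0295

N = 2875; stratum weights W_h = N_h/N.
p̂_st = Σ W_h p̂_h = (650·0.250 + 1150·0.281 + 450·0.672 + 625·0.505)/2875 = 0.38389
V̂(p̂_st) = Σ W_h² p̂_h(1−p̂_h)/(n_h−1):
  stratum A: (650/2875)²·0.250·0.750/111 = 8.63434e-05
  stratum B: (1150/2875)²·0.281·0.719/56 = 0.000577254
  stratum C: (450/2875)²·0.672·0.328/63 = 8.5714e-05
  stratum D: (625/2875)²·0.505·0.495/98 = 0.000120547
V̂(p̂_st) = 0.000869858; SE = √V̂ = 0.0294934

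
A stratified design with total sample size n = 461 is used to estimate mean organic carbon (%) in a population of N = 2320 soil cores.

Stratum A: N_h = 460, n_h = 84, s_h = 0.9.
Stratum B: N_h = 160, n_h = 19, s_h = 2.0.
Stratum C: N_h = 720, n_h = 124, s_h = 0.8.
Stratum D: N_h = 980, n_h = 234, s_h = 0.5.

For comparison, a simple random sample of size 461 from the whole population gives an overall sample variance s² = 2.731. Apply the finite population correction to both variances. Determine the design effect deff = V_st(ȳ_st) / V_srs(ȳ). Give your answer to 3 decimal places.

deff ≈ 0.368

V̂(ȳ_st) = Σ W_h² (1 − n_h/N_h) s_h²/n_h, with W_h = N_h/N and N = 2320:
  stratum A: (460/2320)²·(1 − 84/460)·0.9²/84 = 0.000309867
  stratum B: (160/2320)²·(1 − 19/160)·2.0²/19 = 0.000882408
  stratum C: (720/2320)²·(1 − 124/720)·0.8²/124 = 0.000411492
  stratum D: (980/2320)²·(1 − 234/980)·0.5²/234 = 0.000145115
V_st = 0.00174888
V_srs = (1 − 461/2320)·2.731/461 = 0.00474692
deff = V_st / V_srs = 0.00174888/0.00474692 = 0.3684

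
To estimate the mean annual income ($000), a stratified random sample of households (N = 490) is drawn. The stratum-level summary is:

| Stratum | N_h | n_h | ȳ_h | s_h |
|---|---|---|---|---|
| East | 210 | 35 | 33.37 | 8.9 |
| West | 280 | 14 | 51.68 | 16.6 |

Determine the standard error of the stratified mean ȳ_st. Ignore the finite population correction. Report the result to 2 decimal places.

SE(ȳ_st) ≈ 2.62

V̂(ȳ_st) = Σ W_h² s_h²/n_h, with W_h = N_h/N and N = 490:
  stratum East: (210/490)²·8.9²/35 = 0.415679
  stratum West: (280/490)²·16.6²/14 = 6.42706
V̂(ȳ_st) = 6.84273
SE(ȳ_st) = √6.84273 = 2.61586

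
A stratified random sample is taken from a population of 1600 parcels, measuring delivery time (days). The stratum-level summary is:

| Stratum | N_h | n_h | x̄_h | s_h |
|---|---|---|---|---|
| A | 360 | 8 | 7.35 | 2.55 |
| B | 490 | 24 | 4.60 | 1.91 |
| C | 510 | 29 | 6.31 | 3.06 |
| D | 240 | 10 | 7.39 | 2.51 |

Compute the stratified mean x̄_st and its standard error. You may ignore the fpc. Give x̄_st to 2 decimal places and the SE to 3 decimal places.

x̄_st ≈ 6.18, SE ≈ 0.320

x̄_st = Σ W_h x̄_h = (360·7.35 + 490·4.60 + 510·6.31 + 240·7.39)/1600 = 6.18231
V̂(x̄_st) = Σ W_h² s_h²/n_h, with W_h = N_h/N and N = 1600:
  stratum A: (360/1600)²·2.55²/8 = 0.0411486
  stratum B: (490/1600)²·1.91²/24 = 0.0142563
  stratum C: (510/1600)²·3.06²/29 = 0.0328054
  stratum D: (240/1600)²·2.51²/10 = 0.0141752
V̂(x̄_st) = 0.102386
SE(x̄_st) = √0.102386 = 0.319977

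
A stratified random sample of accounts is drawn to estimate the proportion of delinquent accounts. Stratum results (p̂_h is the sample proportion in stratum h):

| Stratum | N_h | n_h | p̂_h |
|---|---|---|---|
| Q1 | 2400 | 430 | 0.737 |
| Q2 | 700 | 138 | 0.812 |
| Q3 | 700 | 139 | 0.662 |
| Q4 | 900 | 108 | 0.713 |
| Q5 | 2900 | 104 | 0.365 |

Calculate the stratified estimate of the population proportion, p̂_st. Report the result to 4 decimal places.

p̂_st ≈ 0.5922

N = 7600; stratum weights W_h = N_h/N.
p̂_st = Σ W_h p̂_h = (2400·0.737 + 700·0.812 + 700·0.662 + 900·0.713 + 2900·0.365)/7600 = 0.59221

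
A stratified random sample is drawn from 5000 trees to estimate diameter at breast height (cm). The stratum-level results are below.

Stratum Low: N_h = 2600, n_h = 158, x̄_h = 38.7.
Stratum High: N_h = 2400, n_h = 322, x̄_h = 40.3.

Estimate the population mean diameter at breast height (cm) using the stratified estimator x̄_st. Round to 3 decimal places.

N = Σ N_h = 5000. Stratum weights W_h = N_h/N.
x̄_st = (2600·38.7 + 2400·40.3) / 5000 = 39.46800

x̄_st ≈ 39.468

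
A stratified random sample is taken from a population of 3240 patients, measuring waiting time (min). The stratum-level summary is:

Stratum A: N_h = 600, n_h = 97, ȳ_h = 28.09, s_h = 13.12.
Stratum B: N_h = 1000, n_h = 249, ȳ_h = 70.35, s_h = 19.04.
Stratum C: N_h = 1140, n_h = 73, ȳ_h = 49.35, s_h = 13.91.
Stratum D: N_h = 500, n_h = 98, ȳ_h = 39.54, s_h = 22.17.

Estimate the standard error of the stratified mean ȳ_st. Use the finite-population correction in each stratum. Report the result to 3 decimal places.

SE(ȳ_st) ≈ 0.747

V̂(ȳ_st) = Σ W_h² (1 − n_h/N_h) s_h²/n_h, with W_h = N_h/N and N = 3240:
  stratum A: (600/3240)²·(1 − 97/600)·13.12²/97 = 0.0510182
  stratum B: (1000/3240)²·(1 − 249/1000)·19.04²/249 = 0.104156
  stratum C: (1140/3240)²·(1 − 73/1140)·13.91²/73 = 0.307122
  stratum D: (500/3240)²·(1 − 98/500)·22.17²/98 = 0.096031
V̂(ȳ_st) = 0.558327
SE(ȳ_st) = √0.558327 = 0.747213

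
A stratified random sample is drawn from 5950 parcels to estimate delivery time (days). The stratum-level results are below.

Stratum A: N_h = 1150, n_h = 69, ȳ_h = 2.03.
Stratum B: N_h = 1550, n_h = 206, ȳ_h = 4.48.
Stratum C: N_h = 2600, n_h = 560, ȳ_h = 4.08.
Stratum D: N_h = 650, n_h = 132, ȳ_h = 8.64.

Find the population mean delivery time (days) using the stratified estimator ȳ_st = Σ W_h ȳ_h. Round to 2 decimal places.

N = Σ N_h = 5950. Stratum weights W_h = N_h/N.
ȳ_st = (1150·2.03 + 1550·4.48 + 2600·4.08 + 650·8.64) / 5950 = 4.2861

ȳ_st ≈ 4.29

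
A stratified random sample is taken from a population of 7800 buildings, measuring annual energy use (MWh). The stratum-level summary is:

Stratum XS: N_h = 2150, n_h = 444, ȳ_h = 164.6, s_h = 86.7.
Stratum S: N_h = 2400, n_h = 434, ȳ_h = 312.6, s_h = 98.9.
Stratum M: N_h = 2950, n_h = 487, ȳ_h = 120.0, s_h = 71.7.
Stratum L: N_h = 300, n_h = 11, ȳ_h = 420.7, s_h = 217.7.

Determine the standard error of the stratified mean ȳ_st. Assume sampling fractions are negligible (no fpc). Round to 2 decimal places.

V̂(ȳ_st) = Σ W_h² s_h²/n_h, with W_h = N_h/N and N = 7800:
  stratum XS: (2150/7800)²·86.7²/444 = 1.2863
  stratum S: (2400/7800)²·98.9²/434 = 2.13371
  stratum M: (2950/7800)²·71.7²/487 = 1.50996
  stratum L: (300/7800)²·217.7²/11 = 6.37349
V̂(ȳ_st) = 11.3035
SE(ȳ_st) = √11.3035 = 3.36206

SE(ȳ_st) ≈ 3.36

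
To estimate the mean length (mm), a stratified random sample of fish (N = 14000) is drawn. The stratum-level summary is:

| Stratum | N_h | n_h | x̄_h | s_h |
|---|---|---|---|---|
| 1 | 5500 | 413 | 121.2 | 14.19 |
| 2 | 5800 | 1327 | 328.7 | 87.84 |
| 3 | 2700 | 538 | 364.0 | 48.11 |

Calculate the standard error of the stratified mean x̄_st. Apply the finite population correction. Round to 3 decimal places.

V̂(x̄_st) = Σ W_h² (1 − n_h/N_h) s_h²/n_h, with W_h = N_h/N and N = 14000:
  stratum 1: (5500/14000)²·(1 − 413/5500)·14.19²/413 = 0.0695958
  stratum 2: (5800/14000)²·(1 − 1327/5800)·87.84²/1327 = 0.769635
  stratum 3: (2700/14000)²·(1 − 538/2700)·48.11²/538 = 0.12813
V̂(x̄_st) = 0.967361
SE(x̄_st) = √0.967361 = 0.983545

SE(x̄_st) ≈ 0.984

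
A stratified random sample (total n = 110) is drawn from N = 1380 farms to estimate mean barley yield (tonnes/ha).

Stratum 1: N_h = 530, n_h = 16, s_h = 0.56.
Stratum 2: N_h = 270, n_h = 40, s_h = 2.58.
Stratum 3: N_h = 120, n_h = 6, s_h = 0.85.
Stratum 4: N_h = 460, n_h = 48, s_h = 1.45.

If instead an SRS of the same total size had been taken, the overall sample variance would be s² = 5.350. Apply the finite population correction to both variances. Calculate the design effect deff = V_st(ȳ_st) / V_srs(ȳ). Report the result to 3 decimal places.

V̂(ȳ_st) = Σ W_h² (1 − n_h/N_h) s_h²/n_h, with W_h = N_h/N and N = 1380:
  stratum 1: (530/1380)²·(1 − 16/530)·0.56²/16 = 0.00280373
  stratum 2: (270/1380)²·(1 − 40/270)·2.58²/40 = 0.00542641
  stratum 3: (120/1380)²·(1 − 6/120)·0.85²/6 = 0.000864997
  stratum 4: (460/1380)²·(1 − 48/460)·1.45²/48 = 0.00435905
V_st = 0.0134542
V_srs = (1 − 110/1380)·5.350/110 = 0.0447596
deff = V_st / V_srs = 0.0134542/0.0447596 = 0.3006

deff ≈ 0.301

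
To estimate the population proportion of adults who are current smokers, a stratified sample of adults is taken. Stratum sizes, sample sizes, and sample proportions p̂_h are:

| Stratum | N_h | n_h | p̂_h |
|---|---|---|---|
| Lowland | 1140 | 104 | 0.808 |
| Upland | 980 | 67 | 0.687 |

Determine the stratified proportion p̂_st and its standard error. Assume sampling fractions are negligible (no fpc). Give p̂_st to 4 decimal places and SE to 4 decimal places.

p̂_st ≈ 0.7521, SE ≈ 0.0336

N = 2120; stratum weights W_h = N_h/N.
p̂_st = Σ W_h p̂_h = (1140·0.808 + 980·0.687)/2120 = 0.75207
V̂(p̂_st) = Σ W_h² p̂_h(1−p̂_h)/(n_h−1):
  stratum Lowland: (1140/2120)²·0.808·0.192/103 = 0.000435525
  stratum Upland: (980/2120)²·0.687·0.313/66 = 0.000696206
V̂(p̂_st) = 0.00113173; SE = √V̂ = 0.0336412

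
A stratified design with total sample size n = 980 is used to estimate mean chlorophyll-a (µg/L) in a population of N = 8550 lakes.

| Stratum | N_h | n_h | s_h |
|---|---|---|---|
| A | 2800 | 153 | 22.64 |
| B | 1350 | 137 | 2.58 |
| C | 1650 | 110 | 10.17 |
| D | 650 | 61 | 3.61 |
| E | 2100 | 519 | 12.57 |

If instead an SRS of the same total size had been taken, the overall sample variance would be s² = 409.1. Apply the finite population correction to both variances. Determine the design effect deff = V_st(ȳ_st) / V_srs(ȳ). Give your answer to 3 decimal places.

deff ≈ 1.051

V̂(ȳ_st) = Σ W_h² (1 − n_h/N_h) s_h²/n_h, with W_h = N_h/N and N = 8550:
  stratum A: (2800/8550)²·(1 − 153/2800)·22.64²/153 = 0.339657
  stratum B: (1350/8550)²·(1 − 137/1350)·2.58²/137 = 0.00108838
  stratum C: (1650/8550)²·(1 − 110/1650)·10.17²/110 = 0.032683
  stratum D: (650/8550)²·(1 − 61/650)·3.61²/61 = 0.00111887
  stratum E: (2100/8550)²·(1 − 519/2100)·12.57²/519 = 0.0138268
V_st = 0.388375
V_srs = (1 − 980/8550)·409.1/980 = 0.369601
deff = V_st / V_srs = 0.388375/0.369601 = 1.0508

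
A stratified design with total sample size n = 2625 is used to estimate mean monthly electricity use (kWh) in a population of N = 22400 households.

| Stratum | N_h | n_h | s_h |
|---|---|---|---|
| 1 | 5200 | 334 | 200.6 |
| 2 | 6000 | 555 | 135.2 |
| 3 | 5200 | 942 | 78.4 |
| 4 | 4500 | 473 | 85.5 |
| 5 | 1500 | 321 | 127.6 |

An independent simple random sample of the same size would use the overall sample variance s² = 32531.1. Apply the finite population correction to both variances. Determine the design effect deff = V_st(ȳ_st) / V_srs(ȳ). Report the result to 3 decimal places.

V̂(ȳ_st) = Σ W_h² (1 − n_h/N_h) s_h²/n_h, with W_h = N_h/N and N = 22400:
  stratum 1: (5200/22400)²·(1 − 334/5200)·200.6²/334 = 6.07568
  stratum 2: (6000/22400)²·(1 − 555/6000)·135.2²/555 = 2.14444
  stratum 3: (5200/22400)²·(1 − 942/5200)·78.4²/942 = 0.287935
  stratum 4: (4500/22400)²·(1 − 473/4500)·85.5²/473 = 0.558173
  stratum 5: (1500/22400)²·(1 − 321/1500)·127.6²/321 = 0.178774
V_st = 9.245
V_srs = (1 − 2625/22400)·32531.1/2625 = 10.9405
deff = V_st / V_srs = 9.245/10.9405 = 0.8450

deff ≈ 0.845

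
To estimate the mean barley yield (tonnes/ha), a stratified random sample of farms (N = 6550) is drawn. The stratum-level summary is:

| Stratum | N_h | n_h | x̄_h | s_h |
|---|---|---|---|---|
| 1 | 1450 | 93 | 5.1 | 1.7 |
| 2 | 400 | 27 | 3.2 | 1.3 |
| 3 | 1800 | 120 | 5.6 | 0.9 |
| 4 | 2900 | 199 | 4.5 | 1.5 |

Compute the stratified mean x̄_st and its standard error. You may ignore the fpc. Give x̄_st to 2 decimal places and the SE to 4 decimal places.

x̄_st ≈ 4.86, SE ≈ 0.0670

x̄_st = Σ W_h x̄_h = (1450·5.1 + 400·3.2 + 1800·5.6 + 2900·4.5)/6550 = 4.85573
V̂(x̄_st) = Σ W_h² s_h²/n_h, with W_h = N_h/N and N = 6550:
  stratum 1: (1450/6550)²·1.7²/93 = 0.00152289
  stratum 2: (400/6550)²·1.3²/27 = 0.000233432
  stratum 3: (1800/6550)²·0.9²/120 = 0.000509761
  stratum 4: (2900/6550)²·1.5²/199 = 0.00221637
V̂(x̄_st) = 0.00448245
SE(x̄_st) = √0.00448245 = 0.0669511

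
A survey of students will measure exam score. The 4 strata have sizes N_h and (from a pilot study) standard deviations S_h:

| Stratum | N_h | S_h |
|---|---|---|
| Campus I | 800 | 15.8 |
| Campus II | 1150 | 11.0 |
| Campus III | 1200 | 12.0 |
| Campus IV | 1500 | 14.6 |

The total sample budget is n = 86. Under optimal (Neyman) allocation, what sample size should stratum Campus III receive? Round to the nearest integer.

Neyman allocation: n_h = n · N_h S_h / Σ N_i S_i, with n = 86.
  stratum Campus I: N_h·S_h = 800·15.8 = 12640.00
  stratum Campus II: N_h·S_h = 1150·11.0 = 12650.00
  stratum Campus III: N_h·S_h = 1200·12.0 = 14400.00
  stratum Campus IV: N_h·S_h = 1500·14.6 = 21900.00
Σ N_h S_h = 61590.00
n for stratum Campus III = 86·14400.00/61590.00 = 20.107 → 20

20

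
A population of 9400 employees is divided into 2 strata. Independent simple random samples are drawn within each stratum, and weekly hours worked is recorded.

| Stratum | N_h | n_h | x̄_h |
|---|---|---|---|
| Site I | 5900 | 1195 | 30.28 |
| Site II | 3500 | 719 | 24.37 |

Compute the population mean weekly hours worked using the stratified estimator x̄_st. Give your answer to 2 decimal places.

x̄_st ≈ 28.08

N = Σ N_h = 9400. Stratum weights W_h = N_h/N.
x̄_st = (5900·30.28 + 3500·24.37) / 9400 = 28.0795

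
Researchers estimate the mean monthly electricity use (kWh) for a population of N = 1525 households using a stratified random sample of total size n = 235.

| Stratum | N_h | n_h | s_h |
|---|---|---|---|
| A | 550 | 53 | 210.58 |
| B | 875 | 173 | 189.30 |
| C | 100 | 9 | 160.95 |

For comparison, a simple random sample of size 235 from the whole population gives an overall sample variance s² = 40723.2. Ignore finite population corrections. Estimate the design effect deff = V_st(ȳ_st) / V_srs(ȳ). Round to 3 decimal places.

deff ≈ 1.093

V̂(ȳ_st) = Σ W_h² s_h²/n_h, with W_h = N_h/N and N = 1525:
  stratum A: (550/1525)²·210.58²/53 = 108.829
  stratum B: (875/1525)²·189.30²/173 = 68.1917
  stratum C: (100/1525)²·160.95²/9 = 12.3766
V_st = 189.397
V_srs = s²/n = 40723.2/235 = 173.29
deff = V_st / V_srs = 189.397/173.29 = 1.0929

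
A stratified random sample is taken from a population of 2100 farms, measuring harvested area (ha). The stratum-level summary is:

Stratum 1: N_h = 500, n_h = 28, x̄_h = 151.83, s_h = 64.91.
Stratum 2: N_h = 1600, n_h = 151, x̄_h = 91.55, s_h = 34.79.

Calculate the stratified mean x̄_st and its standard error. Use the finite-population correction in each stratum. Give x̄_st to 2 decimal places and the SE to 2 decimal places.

x̄_st ≈ 105.90, SE ≈ 3.50

x̄_st = Σ W_h x̄_h = (500·151.83 + 1600·91.55)/2100 = 105.90238
V̂(x̄_st) = Σ W_h² (1 − n_h/N_h) s_h²/n_h, with W_h = N_h/N and N = 2100:
  stratum 1: (500/2100)²·(1 − 28/500)·64.91²/28 = 8.05265
  stratum 2: (1600/2100)²·(1 − 151/1600)·34.79²/151 = 4.21388
V̂(x̄_st) = 12.2665
SE(x̄_st) = √12.2665 = 3.50236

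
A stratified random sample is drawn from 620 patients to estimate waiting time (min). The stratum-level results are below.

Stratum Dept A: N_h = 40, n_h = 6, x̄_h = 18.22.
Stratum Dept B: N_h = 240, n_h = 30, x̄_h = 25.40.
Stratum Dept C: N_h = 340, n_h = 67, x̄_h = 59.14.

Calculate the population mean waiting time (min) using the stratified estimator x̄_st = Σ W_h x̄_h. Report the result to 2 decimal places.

N = Σ N_h = 620. Stratum weights W_h = N_h/N.
x̄_st = (40·18.22 + 240·25.40 + 340·59.14) / 620 = 43.4394

x̄_st ≈ 43.44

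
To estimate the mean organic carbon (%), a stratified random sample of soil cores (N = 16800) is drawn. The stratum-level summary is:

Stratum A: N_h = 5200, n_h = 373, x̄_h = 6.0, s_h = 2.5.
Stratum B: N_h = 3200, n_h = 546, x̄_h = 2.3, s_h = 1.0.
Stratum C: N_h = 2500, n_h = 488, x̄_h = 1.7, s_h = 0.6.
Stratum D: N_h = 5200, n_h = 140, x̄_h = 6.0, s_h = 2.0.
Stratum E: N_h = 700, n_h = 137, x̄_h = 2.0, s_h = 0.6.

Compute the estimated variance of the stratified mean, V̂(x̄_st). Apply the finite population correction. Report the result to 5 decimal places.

V̂(x̄_st) ≈ 0.00423

V̂(x̄_st) = Σ W_h² (1 − n_h/N_h) s_h²/n_h, with W_h = N_h/N and N = 16800:
  stratum A: (5200/16800)²·(1 − 373/5200)·2.5²/373 = 0.00149016
  stratum B: (3200/16800)²·(1 − 546/3200)·1.0²/546 = 5.51112e-05
  stratum C: (2500/16800)²·(1 − 488/2500)·0.6²/488 = 1.31472e-05
  stratum D: (5200/16800)²·(1 − 140/5200)·2.0²/140 = 0.00266359
  stratum E: (700/16800)²·(1 − 137/700)·0.6²/137 = 3.66919e-06
V̂(x̄_st) = 0.00422568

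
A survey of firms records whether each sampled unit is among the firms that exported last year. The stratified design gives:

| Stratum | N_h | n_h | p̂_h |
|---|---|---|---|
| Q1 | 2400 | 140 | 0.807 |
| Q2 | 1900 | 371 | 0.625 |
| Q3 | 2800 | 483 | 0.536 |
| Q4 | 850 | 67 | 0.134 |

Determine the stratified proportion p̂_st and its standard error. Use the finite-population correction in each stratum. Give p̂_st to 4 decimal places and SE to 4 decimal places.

N = 7950; stratum weights W_h = N_h/N.
p̂_st = Σ W_h p̂_h = (2400·0.807 + 1900·0.625 + 2800·0.536 + 850·0.134)/7950 = 0.59610
V̂(p̂_st) = Σ W_h² (1 − n_h/N_h) p̂_h(1−p̂_h)/(n_h−1):
  stratum Q1: (2400/7950)²·(1 − 140/2400)·0.807·0.193/139 = 9.61616e-05
  stratum Q2: (1900/7950)²·(1 − 371/1900)·0.625·0.375/370 = 2.91163e-05
  stratum Q3: (2800/7950)²·(1 − 483/2800)·0.536·0.464/482 = 5.29646e-05
  stratum Q4: (850/7950)²·(1 − 67/850)·0.134·0.866/66 = 1.85151e-05
V̂(p̂_st) = 0.000196758; SE = √V̂ = 0.014027

p̂_st ≈ 0.5961, SE ≈ 0.0140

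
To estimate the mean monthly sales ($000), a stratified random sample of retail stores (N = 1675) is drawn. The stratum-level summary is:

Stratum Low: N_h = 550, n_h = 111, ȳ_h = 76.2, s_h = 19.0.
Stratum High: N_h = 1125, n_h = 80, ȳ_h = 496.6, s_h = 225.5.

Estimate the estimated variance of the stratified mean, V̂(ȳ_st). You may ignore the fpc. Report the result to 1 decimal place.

V̂(ȳ_st) = Σ W_h² s_h²/n_h, with W_h = N_h/N and N = 1675:
  stratum Low: (550/1675)²·19.0²/111 = 0.350655
  stratum High: (1125/1675)²·225.5²/80 = 286.734
V̂(ȳ_st) = 287.084

V̂(ȳ_st) ≈ 287.1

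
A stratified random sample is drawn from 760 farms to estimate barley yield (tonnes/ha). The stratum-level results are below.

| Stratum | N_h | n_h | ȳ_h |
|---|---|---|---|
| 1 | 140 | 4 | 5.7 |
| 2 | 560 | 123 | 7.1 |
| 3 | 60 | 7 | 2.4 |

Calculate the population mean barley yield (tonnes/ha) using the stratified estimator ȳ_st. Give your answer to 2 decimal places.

ȳ_st ≈ 6.47

N = Σ N_h = 760. Stratum weights W_h = N_h/N.
ȳ_st = (140·5.7 + 560·7.1 + 60·2.4) / 760 = 6.4711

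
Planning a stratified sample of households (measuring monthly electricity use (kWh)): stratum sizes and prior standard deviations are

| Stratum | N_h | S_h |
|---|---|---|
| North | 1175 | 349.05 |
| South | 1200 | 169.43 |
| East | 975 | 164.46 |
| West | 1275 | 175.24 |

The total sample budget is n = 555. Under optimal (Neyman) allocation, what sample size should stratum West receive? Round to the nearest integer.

Neyman allocation: n_h = n · N_h S_h / Σ N_i S_i, with n = 555.
  stratum North: N_h·S_h = 1175·349.05 = 410133.75
  stratum South: N_h·S_h = 1200·169.43 = 203316.00
  stratum East: N_h·S_h = 975·164.46 = 160348.50
  stratum West: N_h·S_h = 1275·175.24 = 223431.00
Σ N_h S_h = 997229.25
n for stratum West = 555·223431.00/997229.25 = 124.349 → 124

124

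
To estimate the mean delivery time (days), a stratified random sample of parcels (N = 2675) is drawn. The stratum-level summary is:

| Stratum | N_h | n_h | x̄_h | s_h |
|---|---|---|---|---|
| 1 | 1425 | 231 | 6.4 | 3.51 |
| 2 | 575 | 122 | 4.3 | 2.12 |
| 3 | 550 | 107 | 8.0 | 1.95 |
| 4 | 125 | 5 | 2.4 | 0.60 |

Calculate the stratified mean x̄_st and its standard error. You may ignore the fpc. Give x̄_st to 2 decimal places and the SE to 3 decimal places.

x̄_st ≈ 6.09, SE ≈ 0.136

x̄_st = Σ W_h x̄_h = (1425·6.4 + 575·4.3 + 550·8.0 + 125·2.4)/2675 = 6.09065
V̂(x̄_st) = Σ W_h² s_h²/n_h, with W_h = N_h/N and N = 2675:
  stratum 1: (1425/2675)²·3.51²/231 = 0.0151351
  stratum 2: (575/2675)²·2.12²/122 = 0.00170216
  stratum 3: (550/2675)²·1.95²/107 = 0.00150232
  stratum 4: (125/2675)²·0.60²/5 = 0.000157219
V̂(x̄_st) = 0.0184968
SE(x̄_st) = √0.0184968 = 0.136003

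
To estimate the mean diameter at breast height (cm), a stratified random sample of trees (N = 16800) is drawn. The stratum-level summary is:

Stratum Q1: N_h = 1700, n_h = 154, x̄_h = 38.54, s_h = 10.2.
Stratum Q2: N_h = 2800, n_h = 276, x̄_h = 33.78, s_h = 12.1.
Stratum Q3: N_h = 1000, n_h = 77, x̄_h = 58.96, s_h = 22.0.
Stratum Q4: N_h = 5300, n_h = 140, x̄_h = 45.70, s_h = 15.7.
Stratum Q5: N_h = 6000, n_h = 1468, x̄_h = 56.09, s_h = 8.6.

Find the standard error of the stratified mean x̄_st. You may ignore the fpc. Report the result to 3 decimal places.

SE(x̄_st) ≈ 0.475

V̂(x̄_st) = Σ W_h² s_h²/n_h, with W_h = N_h/N and N = 16800:
  stratum Q1: (1700/16800)²·10.2²/154 = 0.00691766
  stratum Q2: (2800/16800)²·12.1²/276 = 0.0147353
  stratum Q3: (1000/16800)²·22.0²/77 = 0.0222708
  stratum Q4: (5300/16800)²·15.7²/140 = 0.175228
  stratum Q5: (6000/16800)²·8.6²/1468 = 0.00642621
V̂(x̄_st) = 0.225578
SE(x̄_st) = √0.225578 = 0.474951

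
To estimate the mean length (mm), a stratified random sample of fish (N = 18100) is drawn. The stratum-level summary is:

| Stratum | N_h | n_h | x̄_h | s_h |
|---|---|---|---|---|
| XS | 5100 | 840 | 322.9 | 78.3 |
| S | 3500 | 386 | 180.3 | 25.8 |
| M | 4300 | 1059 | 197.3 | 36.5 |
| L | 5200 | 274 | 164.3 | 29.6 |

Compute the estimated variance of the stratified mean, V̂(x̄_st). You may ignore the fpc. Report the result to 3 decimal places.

V̂(x̄_st) = Σ W_h² s_h²/n_h, with W_h = N_h/N and N = 18100:
  stratum XS: (5100/18100)²·78.3²/840 = 0.579465
  stratum S: (3500/18100)²·25.8²/386 = 0.0644809
  stratum M: (4300/18100)²·36.5²/1059 = 0.0710018
  stratum L: (5200/18100)²·29.6²/274 = 0.263926
V̂(x̄_st) = 0.978874

V̂(x̄_st) ≈ 0.979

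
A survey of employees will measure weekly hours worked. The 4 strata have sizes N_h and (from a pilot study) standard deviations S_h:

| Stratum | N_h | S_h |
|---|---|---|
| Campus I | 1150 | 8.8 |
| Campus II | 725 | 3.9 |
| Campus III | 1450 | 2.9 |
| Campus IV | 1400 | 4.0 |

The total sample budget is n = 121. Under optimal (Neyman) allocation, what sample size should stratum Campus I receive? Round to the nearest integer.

54

Neyman allocation: n_h = n · N_h S_h / Σ N_i S_i, with n = 121.
  stratum Campus I: N_h·S_h = 1150·8.8 = 10120.00
  stratum Campus II: N_h·S_h = 725·3.9 = 2827.50
  stratum Campus III: N_h·S_h = 1450·2.9 = 4205.00
  stratum Campus IV: N_h·S_h = 1400·4.0 = 5600.00
Σ N_h S_h = 22752.50
n for stratum Campus I = 121·10120.00/22752.50 = 53.819 → 54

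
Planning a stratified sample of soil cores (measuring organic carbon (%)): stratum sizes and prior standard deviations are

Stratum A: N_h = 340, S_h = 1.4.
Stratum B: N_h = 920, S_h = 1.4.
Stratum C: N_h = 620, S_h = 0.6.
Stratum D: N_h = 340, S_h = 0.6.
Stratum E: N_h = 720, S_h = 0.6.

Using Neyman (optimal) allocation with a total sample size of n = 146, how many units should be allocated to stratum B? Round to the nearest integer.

Neyman allocation: n_h = n · N_h S_h / Σ N_i S_i, with n = 146.
  stratum A: N_h·S_h = 340·1.4 = 476.00
  stratum B: N_h·S_h = 920·1.4 = 1288.00
  stratum C: N_h·S_h = 620·0.6 = 372.00
  stratum D: N_h·S_h = 340·0.6 = 204.00
  stratum E: N_h·S_h = 720·0.6 = 432.00
Σ N_h S_h = 2772.00
n for stratum B = 146·1288.00/2772.00 = 67.838 → 68

68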